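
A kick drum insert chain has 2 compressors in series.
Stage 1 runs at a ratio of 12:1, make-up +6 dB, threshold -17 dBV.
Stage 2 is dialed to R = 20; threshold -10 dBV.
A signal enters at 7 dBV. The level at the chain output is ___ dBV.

-9.95 dBV

Stage 1: 24 dB above -17 dBV, reduced 12:1 to 2 dB above → -15 dBV; +6 dB make-up → -9 dBV.
Stage 2: overshoot 1 dB → 1/20 = 0.05 dB → -9.95 dBV.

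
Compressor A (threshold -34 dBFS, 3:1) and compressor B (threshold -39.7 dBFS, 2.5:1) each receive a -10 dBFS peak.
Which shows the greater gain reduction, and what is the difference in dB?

B, by 1.82 dB

A: overshoot 24 dB → output overshoot 8 dB → GR 16 dB.
B: overshoot 29.7 dB → output overshoot 11.88 dB → GR 17.82 dB.
Difference: 1.82 dB in favour of B.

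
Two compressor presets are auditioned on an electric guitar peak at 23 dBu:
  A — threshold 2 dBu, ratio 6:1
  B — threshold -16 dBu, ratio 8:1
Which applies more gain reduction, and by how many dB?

A: GR = 21 − 21/6 = 17.5 dB.
B: GR = 39 − 39/8 = 34.125 dB.
Difference: 16.625 dB in favour of B.

B, by 16.625 dB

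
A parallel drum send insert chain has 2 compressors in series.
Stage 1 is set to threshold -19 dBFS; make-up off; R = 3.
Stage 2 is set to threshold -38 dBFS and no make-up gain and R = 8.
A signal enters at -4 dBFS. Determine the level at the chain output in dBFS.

-35 dBFS

Stage 1: -4 dBFS is 15 dB over -19 dBFS; at 3:1 that becomes 5 dB over, giving -14 dBFS.
Stage 2: -14 dBFS is 24 dB over -38 dBFS; at 8:1 that becomes 3 dB over, giving -35 dBFS.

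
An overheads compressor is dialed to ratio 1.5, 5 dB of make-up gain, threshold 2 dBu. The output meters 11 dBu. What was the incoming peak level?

Remove make-up: 11 − 5 = 6 dBu.
Post-compression overshoot = 6 − 2 = 4 dB.
Undo the ratio: input overshoot = 4 × 1.5 = 6 dB, giving input = 8 dBu.

8 dBu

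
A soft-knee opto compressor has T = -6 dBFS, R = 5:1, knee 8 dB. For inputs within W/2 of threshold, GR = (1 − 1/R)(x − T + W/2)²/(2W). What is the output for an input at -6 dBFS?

-6.8 dBFS

x − T + W/2 = -6 − (-6) + 4 = 4.
GR = (1 − 1/5) × 4² / 16 = 0.8 × 16 / 16 = 0.8 dB.
Output = -6 − 0.8 = -6.8 dBFS.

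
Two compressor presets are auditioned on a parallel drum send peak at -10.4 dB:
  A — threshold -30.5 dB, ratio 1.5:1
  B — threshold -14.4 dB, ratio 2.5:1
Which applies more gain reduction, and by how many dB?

A, by 4.3 dB

A: 20.1 dB over, compressed to 13.4 dB over, so 6.7 dB of GR.
B: 4 dB over, compressed to 1.6 dB over, so 2.4 dB of GR.
A reduces 4.3 dB more.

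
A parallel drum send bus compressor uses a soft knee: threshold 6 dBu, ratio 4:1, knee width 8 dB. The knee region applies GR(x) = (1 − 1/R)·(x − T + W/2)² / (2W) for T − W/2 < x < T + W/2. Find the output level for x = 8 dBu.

x − T + W/2 = 8 − 6 + 4 = 6.
GR = (1 − 1/4) × 6² / 16 = 0.75 × 36 / 16 = 1.6875 dB.
Output = 8 − 1.6875 = 6.3125 dBu.

6.3125 dBu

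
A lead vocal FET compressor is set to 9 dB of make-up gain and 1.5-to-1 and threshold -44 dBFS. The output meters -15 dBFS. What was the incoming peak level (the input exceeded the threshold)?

Remove make-up: -15 − 9 = -24 dBFS.
The compressed level sits -24 − (-44) = 20 dB over threshold.
Input overshoot = R × output overshoot = 30 dB → input = -44 + 30 = -14 dBFS.

-14 dBFS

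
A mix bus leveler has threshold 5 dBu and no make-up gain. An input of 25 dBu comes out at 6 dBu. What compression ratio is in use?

20:1

Input overshoot = 25 − 5 = 20 dB; output overshoot = 6 − 5 = 1 dB.
Ratio = 20 / 1 = 20.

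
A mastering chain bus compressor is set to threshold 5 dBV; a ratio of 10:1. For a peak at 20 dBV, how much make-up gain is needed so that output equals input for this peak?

13.5 dB

The peak compresses to 5 + 15/10 = 6.5 dBV.
To reach 20 dBV requires 20 − 6.5 = 13.5 dB of make-up.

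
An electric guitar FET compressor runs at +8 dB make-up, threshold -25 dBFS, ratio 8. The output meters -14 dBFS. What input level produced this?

-1 dBFS

Before make-up, the level was -14 − 8 = -22 dBFS.
Post-compression overshoot = -22 − (-25) = 3 dB.
Input overshoot = R × output overshoot = 24 dB → input = -25 + 24 = -1 dBFS.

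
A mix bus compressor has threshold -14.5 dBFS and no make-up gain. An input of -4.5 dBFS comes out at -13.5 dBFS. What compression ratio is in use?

Input overshoot = -4.5 − (-14.5) = 10 dB; output overshoot = -13.5 − (-14.5) = 1 dB.
Ratio = 10 / 1 = 10.

10:1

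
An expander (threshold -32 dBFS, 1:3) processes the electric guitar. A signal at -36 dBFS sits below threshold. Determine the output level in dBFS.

Below threshold, a 1:3 expander applies gain = (3−1)×(T − x) of attenuation.
(3−1) × 4 = 8 dB, so output = -36 − 8 = -44 dBFS.

-44 dBFS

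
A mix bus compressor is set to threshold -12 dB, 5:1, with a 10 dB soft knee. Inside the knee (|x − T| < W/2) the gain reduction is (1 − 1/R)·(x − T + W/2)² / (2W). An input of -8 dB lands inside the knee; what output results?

-11.24 dB

x − T + W/2 = -8 − (-12) + 5 = 9.
GR = (1 − 1/5) × 9² / 20 = 0.8 × 81 / 20 = 3.24 dB.
Output = -8 − 3.24 = -11.24 dB.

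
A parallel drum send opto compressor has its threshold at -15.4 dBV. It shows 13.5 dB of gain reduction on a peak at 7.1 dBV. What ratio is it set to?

2.5:1

Input overshoot = 7.1 − (-15.4) = 22.5 dB.
Output overshoot = 22.5 − 13.5 = 9 dB.
Ratio = input overshoot / output overshoot = 22.5 / 9 = 2.5.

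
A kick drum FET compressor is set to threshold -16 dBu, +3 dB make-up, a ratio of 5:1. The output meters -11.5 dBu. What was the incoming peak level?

-8.5 dBu

Stripping the +3 dB make-up gives -14.5 dBu at the gain stage.
The compressed level sits -14.5 − (-16) = 1.5 dB over threshold.
Input overshoot = R × output overshoot = 7.5 dB → input = -16 + 7.5 = -8.5 dBu.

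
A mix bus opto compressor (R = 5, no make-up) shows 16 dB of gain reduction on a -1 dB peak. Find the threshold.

Let T be the threshold. Output overshoot = (input overshoot)/R, so -17 − T = (-1 − T)/5.
5·(-17 − T) = -1 − T → 4·T = -85 − (-1) = -84.
T = -84/4 = -21 dB.

-21 dB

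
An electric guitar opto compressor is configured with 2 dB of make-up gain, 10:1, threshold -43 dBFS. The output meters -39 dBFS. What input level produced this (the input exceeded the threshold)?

Before make-up, the level was -39 − 2 = -41 dBFS.
The compressed level sits -41 − (-43) = 2 dB over threshold.
Input overshoot = R × output overshoot = 20 dB → input = -43 + 20 = -23 dBFS.

-23 dBFS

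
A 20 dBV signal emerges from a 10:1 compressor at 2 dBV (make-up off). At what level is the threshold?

0 dBV

Input is 20 dB above T (since output overshoot × R = input overshoot: (2 − T)·10 = 20 − T gives T = 0 dBV).
Check: 0 + (20 − 0)/10 = 0 + 2 = 2 dBV. ✓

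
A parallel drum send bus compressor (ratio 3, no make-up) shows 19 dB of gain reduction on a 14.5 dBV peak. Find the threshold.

-14 dBV

Gain reduction = 14.5 − (-4.5) = 19 dB; output overshoot = GR / (R − 1) = 19 / 2 = 9.5 dB.
Threshold = output − output overshoot = -4.5 − 9.5 = -14 dBV.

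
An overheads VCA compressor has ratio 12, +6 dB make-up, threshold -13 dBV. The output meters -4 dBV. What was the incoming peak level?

Remove make-up: -4 − 6 = -10 dBV.
That's 3 dB above the -13 dBV threshold.
Input overshoot = R × output overshoot = 36 dB → input = -13 + 36 = 23 dBV.

23 dBV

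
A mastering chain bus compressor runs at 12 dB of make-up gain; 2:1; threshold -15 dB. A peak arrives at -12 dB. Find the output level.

-1.5 dB

The input is 3 dB above the -15 dB threshold.
2:1 compression reduces that to 3/2 = 1.5 dB over.
So the level is -15 + 1.5 = -13.5 dB; make-up adds 12 dB, giving -1.5 dB.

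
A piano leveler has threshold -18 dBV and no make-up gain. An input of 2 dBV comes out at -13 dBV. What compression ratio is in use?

4:1

Input overshoot = 2 − (-18) = 20 dB; output overshoot = -13 − (-18) = 5 dB.
Ratio = 20 / 5 = 4.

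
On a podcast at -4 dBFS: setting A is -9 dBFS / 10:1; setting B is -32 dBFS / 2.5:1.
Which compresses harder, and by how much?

A: GR = 5 − 5/10 = 4.5 dB.
B: GR = 28 − 28/2.5 = 16.8 dB.
B reduces 12.3 dB more.

B, by 12.3 dB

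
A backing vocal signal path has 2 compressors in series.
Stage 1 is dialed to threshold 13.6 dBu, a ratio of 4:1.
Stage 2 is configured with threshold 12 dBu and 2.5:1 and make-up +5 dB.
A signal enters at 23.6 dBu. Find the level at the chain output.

Stage 1: overshoot 10 dB → 10/4 = 2.5 dB → 16.1 dBu.
Stage 2: 16.1 dBu is 4.1 dB over 12 dBu; at 2.5:1 that becomes 1.64 dB over, giving 13.64 dBu; +5 dB make-up → 18.64 dBu.

18.64 dBu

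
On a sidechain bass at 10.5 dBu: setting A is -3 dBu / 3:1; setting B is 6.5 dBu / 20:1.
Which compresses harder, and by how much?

A, by 5.2 dB

A: GR = 13.5 − 13.5/3 = 9 dB.
B: GR = 4 − 4/20 = 3.8 dB.
A reduces 5.2 dB more.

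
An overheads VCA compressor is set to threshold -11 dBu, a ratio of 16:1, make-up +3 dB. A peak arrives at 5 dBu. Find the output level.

-7 dBu

Overshoot: 5 − (-11) = 16 dB.
At 16:1 the overshoot is divided by 16, leaving 1 dB above threshold.
Output = -11 + 1 = -10 dBu; make-up adds 3 dB, giving -7 dBu.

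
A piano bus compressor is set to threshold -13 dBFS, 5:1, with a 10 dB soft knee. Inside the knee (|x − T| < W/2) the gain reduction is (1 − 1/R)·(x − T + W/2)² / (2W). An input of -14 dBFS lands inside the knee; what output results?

x − T + W/2 = -14 − (-13) + 5 = 4.
GR = (1 − 1/5) × 4² / 20 = 0.8 × 16 / 20 = 0.64 dB.
Output = -14 − 0.64 = -14.64 dBFS.

-14.64 dBFS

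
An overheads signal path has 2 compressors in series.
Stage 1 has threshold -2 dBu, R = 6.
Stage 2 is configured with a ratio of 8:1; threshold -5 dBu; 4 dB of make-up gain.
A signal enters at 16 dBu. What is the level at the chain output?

Stage 1: 18 dB above -2 dBu, reduced 6:1 to 3 dB above → 1 dBu.
Stage 2: 6 dB above -5 dBu, reduced 8:1 to 0.75 dB above → -4.25 dBu; +4 dB make-up → -0.25 dBu.

-0.25 dBu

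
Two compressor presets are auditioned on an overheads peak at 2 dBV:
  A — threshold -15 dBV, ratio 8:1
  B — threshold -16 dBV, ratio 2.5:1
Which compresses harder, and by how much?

A: overshoot 17 dB → output overshoot 2.125 dB → GR 14.875 dB.
B: overshoot 18 dB → output overshoot 7.2 dB → GR 10.8 dB.
A reduces 4.075 dB more.

A, by 4.075 dB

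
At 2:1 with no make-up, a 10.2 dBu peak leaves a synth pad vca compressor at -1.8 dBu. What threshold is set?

-13.8 dBu

Let T be the threshold. Output overshoot = (input overshoot)/R, so -1.8 − T = (10.2 − T)/2.
2·(-1.8 − T) = 10.2 − T → 1·T = -3.6 − 10.2 = -13.8.
T = -13.8/1 = -13.8 dBu.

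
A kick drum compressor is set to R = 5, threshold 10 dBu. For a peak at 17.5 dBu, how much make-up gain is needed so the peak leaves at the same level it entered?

Overshoot 7.5 dB → 7.5/5 = 1.5 dB after compression, so the compressed level is 10 + 1.5 = 11.5 dBu.
Make-up = target − compressed = 17.5 − 11.5 = 6 dB.

6 dB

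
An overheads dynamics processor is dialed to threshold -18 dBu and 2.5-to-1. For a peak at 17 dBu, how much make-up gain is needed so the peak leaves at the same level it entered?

21 dB

The peak compresses to -18 + 35/2.5 = -4 dBu.
To reach 17 dBu requires 17 − (-4) = 21 dB of make-up.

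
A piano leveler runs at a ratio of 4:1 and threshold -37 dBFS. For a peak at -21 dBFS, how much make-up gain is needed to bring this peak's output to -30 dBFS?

3 dB

Overshoot 16 dB → 16/4 = 4 dB after compression, so the compressed level is -37 + 4 = -33 dBFS.
Make-up = target − compressed = -30 − (-33) = 3 dB.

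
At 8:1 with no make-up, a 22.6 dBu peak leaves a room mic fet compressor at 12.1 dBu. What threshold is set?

Gain reduction = 22.6 − 12.1 = 10.5 dB; output overshoot = GR / (R − 1) = 10.5 / 7 = 1.5 dB.
Threshold = output − output overshoot = 12.1 − 1.5 = 10.6 dBu.

10.6 dBu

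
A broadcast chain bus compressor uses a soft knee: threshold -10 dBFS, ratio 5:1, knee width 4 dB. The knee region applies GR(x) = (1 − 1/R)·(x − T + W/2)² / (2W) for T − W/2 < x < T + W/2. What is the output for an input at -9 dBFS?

-9.9 dBFS

x − T + W/2 = -9 − (-10) + 2 = 3.
GR = (1 − 1/5) × 3² / 8 = 0.8 × 9 / 8 = 0.9 dB.
Output = -9 − 0.9 = -9.9 dBFS.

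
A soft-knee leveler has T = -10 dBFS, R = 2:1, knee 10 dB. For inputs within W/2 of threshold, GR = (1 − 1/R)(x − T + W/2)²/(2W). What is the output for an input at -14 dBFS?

x − T + W/2 = -14 − (-10) + 5 = 1.
GR = (1 − 1/2) × 1² / 20 = 0.5 × 1 / 20 = 0.025 dB.
Output = -14 − 0.025 = -14.025 dBFS.

-14.025 dBFS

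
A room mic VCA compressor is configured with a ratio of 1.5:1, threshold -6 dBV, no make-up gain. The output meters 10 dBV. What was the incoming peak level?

18 dBV

Post-compression overshoot = 10 − (-6) = 16 dB.
Undo the ratio: input overshoot = 16 × 1.5 = 24 dB, giving input = 18 dBV.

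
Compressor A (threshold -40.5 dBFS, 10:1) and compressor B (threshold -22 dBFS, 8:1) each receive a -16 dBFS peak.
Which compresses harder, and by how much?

A: GR = 24.5 − 24.5/10 = 22.05 dB.
B: GR = 6 − 6/8 = 5.25 dB.
A reduces 16.8 dB more.

A, by 16.8 dB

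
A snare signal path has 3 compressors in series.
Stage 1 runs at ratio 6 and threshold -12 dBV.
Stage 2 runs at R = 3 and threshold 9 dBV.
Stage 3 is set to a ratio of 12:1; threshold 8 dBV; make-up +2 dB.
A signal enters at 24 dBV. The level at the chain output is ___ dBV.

-4 dBV

Stage 1: 36 dB above -12 dBV, reduced 6:1 to 6 dB above → -6 dBV.
Stage 2: below threshold (-6 ≤ 9); passes unchanged; output -6 dBV.
Stage 3: -6 dBV ≤ 8 dBV, so stage 3 doesn't engage; make-up brings it to -4 dBV.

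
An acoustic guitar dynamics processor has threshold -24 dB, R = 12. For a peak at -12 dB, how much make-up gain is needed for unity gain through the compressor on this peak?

11 dB

Overshoot 12 dB → 12/12 = 1 dB after compression, so the compressed level is -24 + 1 = -23 dB.
Make-up = target − compressed = -12 − (-23) = 11 dB.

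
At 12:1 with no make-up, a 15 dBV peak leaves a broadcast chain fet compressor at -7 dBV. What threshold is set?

-9 dBV

Input is 24 dB above T (since output overshoot × R = input overshoot: (-7 − T)·12 = 15 − T gives T = -9 dBV).
Check: -9 + (15 − (-9))/12 = -9 + 2 = -7 dBV. ✓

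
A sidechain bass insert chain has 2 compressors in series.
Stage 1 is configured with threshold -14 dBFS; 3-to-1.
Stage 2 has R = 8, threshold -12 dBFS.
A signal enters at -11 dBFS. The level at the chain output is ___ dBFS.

-13 dBFS

Stage 1: -11 dBFS is 3 dB over -14 dBFS; at 3:1 that becomes 1 dB over, giving -13 dBFS.
Stage 2: below threshold (-13 ≤ -12); passes unchanged; output -13 dBFS.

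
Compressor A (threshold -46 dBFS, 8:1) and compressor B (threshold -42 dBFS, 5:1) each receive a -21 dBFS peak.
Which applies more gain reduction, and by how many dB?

A, by 5.075 dB

A: 25 dB over, compressed to 3.125 dB over, so 21.875 dB of GR.
B: 21 dB over, compressed to 4.2 dB over, so 16.8 dB of GR.
A reduces 5.075 dB more.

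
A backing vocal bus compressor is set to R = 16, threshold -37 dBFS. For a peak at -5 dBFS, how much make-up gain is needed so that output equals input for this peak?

30 dB

Overshoot 32 dB → 32/16 = 2 dB after compression, so the compressed level is -37 + 2 = -35 dBFS.
Make-up = target − compressed = -5 − (-35) = 30 dB.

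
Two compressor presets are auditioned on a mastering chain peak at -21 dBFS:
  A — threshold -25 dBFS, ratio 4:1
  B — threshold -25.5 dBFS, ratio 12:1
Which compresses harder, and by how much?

B, by 1.125 dB

A: GR = 4 − 4/4 = 3 dB.
B: GR = 4.5 − 4.5/12 = 4.125 dB.
B applies 1.125 dB more gain reduction.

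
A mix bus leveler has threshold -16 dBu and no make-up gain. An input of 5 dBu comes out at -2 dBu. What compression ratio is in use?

1.5:1

Input overshoot = 5 − (-16) = 21 dB; output overshoot = -2 − (-16) = 14 dB.
Ratio = 21 / 14 = 1.5.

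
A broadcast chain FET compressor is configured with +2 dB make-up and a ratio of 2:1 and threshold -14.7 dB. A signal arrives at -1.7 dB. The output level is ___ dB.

The input is 13 dB above the -14.7 dB threshold.
2:1 compression reduces that to 13/2 = 6.5 dB over.
So the level is -14.7 + 6.5 = -8.2 dB; make-up adds 2 dB, giving -6.2 dB.

-6.2 dB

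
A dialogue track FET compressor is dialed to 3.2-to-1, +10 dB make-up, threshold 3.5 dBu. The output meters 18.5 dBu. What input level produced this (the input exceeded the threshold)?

19.5 dBu

Stripping the +10 dB make-up gives 8.5 dBu at the gain stage.
Post-compression overshoot = 8.5 − 3.5 = 5 dB.
Before 3.2:1 compression the overshoot was 5 × 3.2 = 16 dB, so input = 3.5 + 16 = 19.5 dBu.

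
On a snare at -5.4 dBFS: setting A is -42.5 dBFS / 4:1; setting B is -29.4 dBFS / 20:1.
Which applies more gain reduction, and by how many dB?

A: GR = 37.1 − 37.1/4 = 27.825 dB.
B: GR = 24 − 24/20 = 22.8 dB.
Difference: 5.025 dB in favour of A.

A, by 5.025 dB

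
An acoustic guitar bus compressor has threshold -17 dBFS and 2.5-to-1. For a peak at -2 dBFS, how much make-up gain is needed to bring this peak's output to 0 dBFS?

The peak compresses to -17 + 15/2.5 = -11 dBFS.
To reach 0 dBFS requires 0 − (-11) = 11 dB of make-up.

11 dB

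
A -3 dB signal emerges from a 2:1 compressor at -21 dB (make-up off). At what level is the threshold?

-39 dB

Gain reduction = -3 − (-21) = 18 dB; output overshoot = GR / (R − 1) = 18 / 1 = 18 dB.
Threshold = output − output overshoot = -21 − 18 = -39 dB.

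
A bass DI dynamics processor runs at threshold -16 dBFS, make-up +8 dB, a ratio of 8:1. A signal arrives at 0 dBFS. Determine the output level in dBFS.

0 dBFS sits 16 dB over threshold.
At 8:1 the overshoot is divided by 8, leaving 2 dB above threshold.
That puts the output at -14 dBFS; make-up adds 8 dB, giving -6 dBFS.

-6 dBFS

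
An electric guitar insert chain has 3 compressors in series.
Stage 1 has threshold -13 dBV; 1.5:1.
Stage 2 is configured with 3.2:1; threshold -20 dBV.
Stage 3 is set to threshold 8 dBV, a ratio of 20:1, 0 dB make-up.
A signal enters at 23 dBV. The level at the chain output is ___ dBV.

Stage 1: 36 dB above -13 dBV, reduced 1.5:1 to 24 dB above → 11 dBV.
Stage 2: overshoot 31 dB → 31/3.2 = 9.6875 dB → -10.3125 dBV.
Stage 3: -10.3125 dBV ≤ 8 dBV, so stage 3 doesn't engage; output -10.3125 dBV.

-10.3125 dBV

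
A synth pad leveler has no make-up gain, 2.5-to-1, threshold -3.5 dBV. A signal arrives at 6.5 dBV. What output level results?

6.5 dBV sits 10 dB over threshold.
The 10 dB excess becomes 4 dB after 2.5:1 reduction.
That puts the output at 0.5 dBV.

0.5 dBV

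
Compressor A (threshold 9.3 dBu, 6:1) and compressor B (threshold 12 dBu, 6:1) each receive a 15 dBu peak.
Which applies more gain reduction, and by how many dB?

A, by 2.25 dB

A: GR = 5.7 − 5.7/6 = 4.75 dB.
B: GR = 3 − 3/6 = 2.5 dB.
A reduces 2.25 dB more.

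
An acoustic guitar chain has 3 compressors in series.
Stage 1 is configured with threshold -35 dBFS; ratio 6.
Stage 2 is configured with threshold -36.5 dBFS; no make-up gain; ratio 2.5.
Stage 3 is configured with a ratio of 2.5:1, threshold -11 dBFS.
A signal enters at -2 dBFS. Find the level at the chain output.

-33.7 dBFS

Stage 1: -2 dBFS is 33 dB over -35 dBFS; at 6:1 that becomes 5.5 dB over, giving -29.5 dBFS.
Stage 2: overshoot 7 dB → 7/2.5 = 2.8 dB → -33.7 dBFS.
Stage 3: -33.7 dBFS ≤ -11 dBFS, so stage 3 doesn't engage; output -33.7 dBFS.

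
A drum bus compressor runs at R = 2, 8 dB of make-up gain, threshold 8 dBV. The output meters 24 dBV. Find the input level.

24 dBV

Before make-up, the level was 24 − 8 = 16 dBV.
That's 8 dB above the 8 dBV threshold.
Input overshoot = R × output overshoot = 16 dB → input = 8 + 16 = 24 dBV.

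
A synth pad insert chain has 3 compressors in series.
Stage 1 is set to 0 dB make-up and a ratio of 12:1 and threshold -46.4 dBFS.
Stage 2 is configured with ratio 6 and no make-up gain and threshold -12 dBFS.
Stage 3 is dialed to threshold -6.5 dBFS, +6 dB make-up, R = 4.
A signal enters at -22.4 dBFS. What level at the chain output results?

-38.4 dBFS

Stage 1: -22.4 dBFS is 24 dB over -46.4 dBFS; at 12:1 that becomes 2 dB over, giving -44.4 dBFS.
Stage 2: below threshold (-44.4 ≤ -12); passes unchanged; output -44.4 dBFS.
Stage 3: below threshold (-44.4 ≤ -6.5); passes unchanged; make-up brings it to -38.4 dBFS.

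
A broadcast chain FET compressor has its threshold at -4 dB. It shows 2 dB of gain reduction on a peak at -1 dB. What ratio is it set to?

3:1

Input overshoot = -1 − (-4) = 3 dB.
Output overshoot = 3 − 2 = 1 dB.
Ratio = input overshoot / output overshoot = 3 / 1 = 3.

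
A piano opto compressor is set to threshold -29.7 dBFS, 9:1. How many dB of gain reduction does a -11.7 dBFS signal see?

16 dB

-11.7 dBFS exceeds the threshold by 18 dB.
A 9:1 ratio leaves 2 dB of that excess.
GR = overshoot in − overshoot out = 18 − 2 = 16 dB.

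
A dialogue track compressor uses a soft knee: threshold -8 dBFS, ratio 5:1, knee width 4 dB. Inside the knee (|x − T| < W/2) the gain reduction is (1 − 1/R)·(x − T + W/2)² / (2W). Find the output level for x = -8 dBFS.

x − T + W/2 = -8 − (-8) + 2 = 2.
GR = (1 − 1/5) × 2² / 8 = 0.8 × 4 / 8 = 0.4 dB.
Output = -8 − 0.4 = -8.4 dBFS.

-8.4 dBFS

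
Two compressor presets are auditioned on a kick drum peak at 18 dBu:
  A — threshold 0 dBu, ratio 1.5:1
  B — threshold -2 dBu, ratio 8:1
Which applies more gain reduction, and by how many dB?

B, by 11.5 dB

A: overshoot 18 dB → output overshoot 12 dB → GR 6 dB.
B: overshoot 20 dB → output overshoot 2.5 dB → GR 17.5 dB.
B applies 11.5 dB more gain reduction.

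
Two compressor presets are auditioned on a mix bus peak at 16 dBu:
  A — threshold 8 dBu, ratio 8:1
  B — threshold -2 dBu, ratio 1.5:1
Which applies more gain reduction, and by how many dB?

A, by 1 dB

A: overshoot 8 dB → output overshoot 1 dB → GR 7 dB.
B: overshoot 18 dB → output overshoot 12 dB → GR 6 dB.
A applies 1 dB more gain reduction.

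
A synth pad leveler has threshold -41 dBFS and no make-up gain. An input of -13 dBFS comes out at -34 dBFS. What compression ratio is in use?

4:1

Input overshoot = -13 − (-41) = 28 dB; output overshoot = -34 − (-41) = 7 dB.
Ratio = 28 / 7 = 4.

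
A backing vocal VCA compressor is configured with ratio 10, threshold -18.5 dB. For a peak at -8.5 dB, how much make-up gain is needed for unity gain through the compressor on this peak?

9 dB

Without make-up, output = threshold + overshoot/10 = -18.5 + 1 = -17.5 dB.
Gap to target: 9 dB.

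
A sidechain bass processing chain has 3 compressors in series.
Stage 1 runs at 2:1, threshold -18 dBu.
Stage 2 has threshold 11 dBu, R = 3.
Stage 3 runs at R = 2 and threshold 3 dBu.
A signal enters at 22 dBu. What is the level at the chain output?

Stage 1: 22 dBu is 40 dB over -18 dBu; at 2:1 that becomes 20 dB over, giving 2 dBu.
Stage 2: below threshold (2 ≤ 11); passes unchanged; output 2 dBu.
Stage 3: 2 dBu ≤ 3 dBu, so stage 3 doesn't engage; output 2 dBu.

2 dBu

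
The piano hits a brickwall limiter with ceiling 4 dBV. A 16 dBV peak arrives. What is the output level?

4 dBV

The limiter clamps the peak to its 4 dBV ceiling.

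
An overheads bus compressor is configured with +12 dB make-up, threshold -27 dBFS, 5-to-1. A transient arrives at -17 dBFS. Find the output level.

-13 dBFS

The input is 10 dB above the -27 dBFS threshold.
5:1 compression reduces that to 10/5 = 2 dB over.
Output = -27 + 2 = -25 dBFS; make-up adds 12 dB, giving -13 dBFS.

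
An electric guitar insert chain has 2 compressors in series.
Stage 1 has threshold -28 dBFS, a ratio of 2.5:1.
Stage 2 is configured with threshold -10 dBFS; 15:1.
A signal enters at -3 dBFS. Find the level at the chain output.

-18 dBFS

Stage 1: -3 dBFS is 25 dB over -28 dBFS; at 2.5:1 that becomes 10 dB over, giving -18 dBFS.
Stage 2: -18 dBFS ≤ -10 dBFS, so stage 2 doesn't engage; output -18 dBFS.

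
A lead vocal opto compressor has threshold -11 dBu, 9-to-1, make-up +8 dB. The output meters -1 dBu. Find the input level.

7 dBu

Stripping the +8 dB make-up gives -9 dBu at the gain stage.
That's 2 dB above the -11 dBu threshold.
Before 9:1 compression the overshoot was 2 × 9 = 18 dB, so input = -11 + 18 = 7 dBu.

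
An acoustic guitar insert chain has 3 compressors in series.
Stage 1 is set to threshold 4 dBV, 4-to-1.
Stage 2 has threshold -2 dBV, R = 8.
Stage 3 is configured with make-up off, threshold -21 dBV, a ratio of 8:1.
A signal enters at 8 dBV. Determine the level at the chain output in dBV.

-18.515625 dBV

Stage 1: 8 dBV is 4 dB over 4 dBV; at 4:1 that becomes 1 dB over, giving 5 dBV.
Stage 2: 5 dBV is 7 dB over -2 dBV; at 8:1 that becomes 0.875 dB over, giving -1.125 dBV.
Stage 3: 19.875 dB above -21 dBV, reduced 8:1 to 2.484375 dB above → -18.515625 dBV.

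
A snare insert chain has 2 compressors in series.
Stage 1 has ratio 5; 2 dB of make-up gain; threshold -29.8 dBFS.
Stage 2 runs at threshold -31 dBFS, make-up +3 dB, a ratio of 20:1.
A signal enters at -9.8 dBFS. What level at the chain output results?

Stage 1: 20 dB above -29.8 dBFS, reduced 5:1 to 4 dB above → -25.8 dBFS; +2 dB make-up → -23.8 dBFS.
Stage 2: 7.2 dB above -31 dBFS, reduced 20:1 to 0.36 dB above → -30.64 dBFS; +3 dB make-up → -27.64 dBFS.

-27.64 dBFS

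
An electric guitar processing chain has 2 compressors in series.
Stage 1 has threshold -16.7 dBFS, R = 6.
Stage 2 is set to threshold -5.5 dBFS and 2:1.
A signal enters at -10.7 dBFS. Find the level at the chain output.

-15.7 dBFS

Stage 1: overshoot 6 dB → 6/6 = 1 dB → -15.7 dBFS.
Stage 2: below threshold (-15.7 ≤ -5.5); passes unchanged; output -15.7 dBFS.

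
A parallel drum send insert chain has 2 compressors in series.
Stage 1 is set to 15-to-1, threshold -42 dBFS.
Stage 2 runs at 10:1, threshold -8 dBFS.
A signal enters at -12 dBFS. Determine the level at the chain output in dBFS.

Stage 1: 30 dB above -42 dBFS, reduced 15:1 to 2 dB above → -40 dBFS.
Stage 2: -40 dBFS is at or below the -8 dBFS threshold — no compression; output -40 dBFS.

-40 dBFS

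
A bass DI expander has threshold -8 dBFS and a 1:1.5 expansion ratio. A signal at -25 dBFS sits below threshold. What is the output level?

Below threshold, a 1:1.5 expander applies gain = (1.5−1)×(T − x) of attenuation.
(1.5−1) × 17 = 8.5 dB, so output = -25 − 8.5 = -33.5 dBFS.

-33.5 dBFS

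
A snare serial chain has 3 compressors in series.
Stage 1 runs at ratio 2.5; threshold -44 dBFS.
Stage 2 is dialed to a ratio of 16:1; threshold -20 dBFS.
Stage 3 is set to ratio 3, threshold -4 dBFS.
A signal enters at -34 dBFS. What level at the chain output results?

-40 dBFS

Stage 1: overshoot 10 dB → 10/2.5 = 4 dB → -40 dBFS.
Stage 2: below threshold (-40 ≤ -20); passes unchanged; output -40 dBFS.
Stage 3: below threshold (-40 ≤ -4); passes unchanged; output -40 dBFS.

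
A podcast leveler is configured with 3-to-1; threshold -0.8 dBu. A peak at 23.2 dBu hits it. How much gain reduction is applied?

16 dB

The signal is 24 dB above threshold.
A 3:1 ratio leaves 8 dB of that excess.
So the signal is attenuated by 24 − 8 = 16 dB.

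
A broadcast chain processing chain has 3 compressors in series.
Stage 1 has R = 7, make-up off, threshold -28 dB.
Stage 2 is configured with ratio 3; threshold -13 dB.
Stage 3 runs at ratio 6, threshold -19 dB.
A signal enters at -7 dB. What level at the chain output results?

-25 dB

Stage 1: overshoot 21 dB → 21/7 = 3 dB → -25 dB.
Stage 2: below threshold (-25 ≤ -13); passes unchanged; output -25 dB.
Stage 3: below threshold (-25 ≤ -19); passes unchanged; output -25 dB.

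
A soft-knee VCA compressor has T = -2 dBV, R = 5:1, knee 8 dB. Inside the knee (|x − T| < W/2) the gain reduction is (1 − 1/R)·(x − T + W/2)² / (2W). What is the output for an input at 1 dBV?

-1.45 dBV

x − T + W/2 = 1 − (-2) + 4 = 7.
GR = (1 − 1/5) × 7² / 16 = 0.8 × 49 / 16 = 2.45 dB.
Output = 1 − 2.45 = -1.45 dBV.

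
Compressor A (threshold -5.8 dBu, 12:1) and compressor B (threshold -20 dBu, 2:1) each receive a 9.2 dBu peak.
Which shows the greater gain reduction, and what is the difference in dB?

A: 15 dB over, compressed to 1.25 dB over, so 13.75 dB of GR.
B: 29.2 dB over, compressed to 14.6 dB over, so 14.6 dB of GR.
B applies 0.85 dB more gain reduction.

B, by 0.85 dB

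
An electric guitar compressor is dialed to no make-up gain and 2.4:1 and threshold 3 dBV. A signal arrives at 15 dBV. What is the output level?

Overshoot: 15 − 3 = 12 dB.
2.4:1 compression reduces that to 12/2.4 = 5 dB over.
Output = 3 + 5 = 8 dBV.

8 dBV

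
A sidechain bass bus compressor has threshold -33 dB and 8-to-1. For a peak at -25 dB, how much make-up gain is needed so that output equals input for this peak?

The peak compresses to -33 + 8/8 = -32 dB.
To reach -25 dB requires -25 − (-32) = 7 dB of make-up.

7 dB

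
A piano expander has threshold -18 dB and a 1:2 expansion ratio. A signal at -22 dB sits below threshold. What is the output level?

-26 dB

Undershoot = (-18) − (-22) = 4 dB.
At 1:2, that expands to 8 dB under threshold.
Output = -18 − 8 = -26 dB.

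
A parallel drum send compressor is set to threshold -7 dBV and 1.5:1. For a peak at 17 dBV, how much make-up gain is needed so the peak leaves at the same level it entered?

Without make-up, output = threshold + overshoot/1.5 = -7 + 16 = 9 dBV.
Gap to target: 8 dB.

8 dB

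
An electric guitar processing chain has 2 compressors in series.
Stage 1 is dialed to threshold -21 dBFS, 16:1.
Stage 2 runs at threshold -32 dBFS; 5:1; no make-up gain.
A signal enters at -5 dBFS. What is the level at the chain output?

-29.6 dBFS

Stage 1: overshoot 16 dB → 16/16 = 1 dB → -20 dBFS.
Stage 2: -20 dBFS is 12 dB over -32 dBFS; at 5:1 that becomes 2.4 dB over, giving -29.6 dBFS.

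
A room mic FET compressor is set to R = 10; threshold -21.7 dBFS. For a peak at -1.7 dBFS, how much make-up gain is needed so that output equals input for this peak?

18 dB

Overshoot 20 dB → 20/10 = 2 dB after compression, so the compressed level is -21.7 + 2 = -19.7 dBFS.
Make-up = target − compressed = -1.7 − (-19.7) = 18 dB.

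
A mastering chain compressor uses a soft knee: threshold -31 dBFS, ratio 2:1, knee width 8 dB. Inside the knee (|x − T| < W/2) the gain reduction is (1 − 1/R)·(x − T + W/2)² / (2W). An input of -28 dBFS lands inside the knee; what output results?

-29.53125 dBFS

x − T + W/2 = -28 − (-31) + 4 = 7.
GR = (1 − 1/2) × 7² / 16 = 0.5 × 49 / 16 = 1.53125 dB.
Output = -28 − 1.53125 = -29.53125 dBFS.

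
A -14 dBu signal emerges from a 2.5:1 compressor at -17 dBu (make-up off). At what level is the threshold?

Input is 5 dB above T (since output overshoot × R = input overshoot: (-17 − T)·2.5 = -14 − T gives T = -19 dBu).
Check: -19 + (-14 − (-19))/2.5 = -19 + 2 = -17 dBu. ✓

-19 dBu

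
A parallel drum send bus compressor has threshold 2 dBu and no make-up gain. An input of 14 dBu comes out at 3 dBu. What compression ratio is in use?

12:1

Input overshoot = 14 − 2 = 12 dB; output overshoot = 3 − 2 = 1 dB.
Ratio = 12 / 1 = 12.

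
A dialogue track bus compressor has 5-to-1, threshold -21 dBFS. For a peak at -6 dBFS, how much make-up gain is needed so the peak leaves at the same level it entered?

12 dB

Without make-up, output = threshold + overshoot/5 = -21 + 3 = -18 dBFS.
Gap to target: 12 dB.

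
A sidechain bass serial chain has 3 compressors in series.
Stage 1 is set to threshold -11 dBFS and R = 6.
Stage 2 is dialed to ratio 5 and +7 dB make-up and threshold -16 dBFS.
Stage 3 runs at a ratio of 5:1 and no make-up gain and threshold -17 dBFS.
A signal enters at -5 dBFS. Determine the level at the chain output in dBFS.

-15.16 dBFS

Stage 1: 6 dB above -11 dBFS, reduced 6:1 to 1 dB above → -10 dBFS.
Stage 2: -10 dBFS is 6 dB over -16 dBFS; at 5:1 that becomes 1.2 dB over, giving -14.8 dBFS; +7 dB make-up → -7.8 dBFS.
Stage 3: 9.2 dB above -17 dBFS, reduced 5:1 to 1.84 dB above → -15.16 dBFS.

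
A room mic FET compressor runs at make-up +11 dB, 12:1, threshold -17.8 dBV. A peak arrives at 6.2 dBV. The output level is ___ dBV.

-4.8 dBV

Overshoot: 6.2 − (-17.8) = 24 dB.
The 24 dB excess becomes 2 dB after 12:1 reduction.
Output = -17.8 + 2 = -15.8 dBV; make-up adds 11 dB, giving -4.8 dBV.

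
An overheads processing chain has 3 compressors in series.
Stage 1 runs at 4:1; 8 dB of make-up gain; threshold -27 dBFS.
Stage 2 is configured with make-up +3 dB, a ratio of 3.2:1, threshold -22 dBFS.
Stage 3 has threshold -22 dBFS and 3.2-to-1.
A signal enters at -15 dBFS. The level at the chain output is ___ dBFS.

-20.476562 dBFS

Stage 1: 12 dB above -27 dBFS, reduced 4:1 to 3 dB above → -24 dBFS; +8 dB make-up → -16 dBFS.
Stage 2: 6 dB above -22 dBFS, reduced 3.2:1 to 1.875 dB above → -20.125 dBFS; +3 dB make-up → -17.125 dBFS.
Stage 3: 4.875 dB above -22 dBFS, reduced 3.2:1 to 1.523438 dB above → -20.476562 dBFS.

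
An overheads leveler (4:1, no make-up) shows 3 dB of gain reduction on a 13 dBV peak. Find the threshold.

Gain reduction = 13 − 10 = 3 dB; output overshoot = GR / (R − 1) = 3 / 3 = 1 dB.
Threshold = output − output overshoot = 10 − 1 = 9 dBV.

9 dBV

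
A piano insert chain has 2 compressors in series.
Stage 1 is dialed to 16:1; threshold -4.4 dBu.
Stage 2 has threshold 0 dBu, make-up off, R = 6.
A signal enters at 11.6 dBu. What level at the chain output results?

Stage 1: 11.6 dBu is 16 dB over -4.4 dBu; at 16:1 that becomes 1 dB over, giving -3.4 dBu.
Stage 2: below threshold (-3.4 ≤ 0); passes unchanged; output -3.4 dBu.

-3.4 dBu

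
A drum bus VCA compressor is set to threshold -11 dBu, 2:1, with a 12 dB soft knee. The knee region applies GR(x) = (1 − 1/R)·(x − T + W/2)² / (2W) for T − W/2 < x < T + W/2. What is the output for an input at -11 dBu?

x − T + W/2 = -11 − (-11) + 6 = 6.
GR = (1 − 1/2) × 6² / 24 = 0.5 × 36 / 24 = 0.75 dB.
Output = -11 − 0.75 = -11.75 dBu.

-11.75 dBu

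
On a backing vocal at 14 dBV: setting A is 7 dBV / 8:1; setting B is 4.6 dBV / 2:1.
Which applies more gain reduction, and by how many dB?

A: overshoot 7 dB → output overshoot 0.875 dB → GR 6.125 dB.
B: overshoot 9.4 dB → output overshoot 4.7 dB → GR 4.7 dB.
A applies 1.425 dB more gain reduction.

A, by 1.425 dB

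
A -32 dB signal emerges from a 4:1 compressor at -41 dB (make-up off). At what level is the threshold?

-44 dB

Let T be the threshold. Output overshoot = (input overshoot)/R, so -41 − T = (-32 − T)/4.
4·(-41 − T) = -32 − T → 3·T = -164 − (-32) = -132.
T = -132/3 = -44 dB.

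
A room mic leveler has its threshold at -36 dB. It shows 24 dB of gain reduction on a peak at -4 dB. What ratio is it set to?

4:1

Input overshoot = -4 − (-36) = 32 dB.
Output overshoot = 32 − 24 = 8 dB.
Ratio = input overshoot / output overshoot = 32 / 8 = 4.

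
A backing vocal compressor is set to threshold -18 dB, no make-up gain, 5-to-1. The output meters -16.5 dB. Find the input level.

The compressed level sits -16.5 − (-18) = 1.5 dB over threshold.
Input overshoot = R × output overshoot = 7.5 dB → input = -18 + 7.5 = -10.5 dB.

-10.5 dB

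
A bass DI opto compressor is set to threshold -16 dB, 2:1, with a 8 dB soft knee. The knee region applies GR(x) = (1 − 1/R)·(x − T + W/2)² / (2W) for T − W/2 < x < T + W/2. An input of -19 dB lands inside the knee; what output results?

x − T + W/2 = -19 − (-16) + 4 = 1.
GR = (1 − 1/2) × 1² / 16 = 0.5 × 1 / 16 = 0.03125 dB.
Output = -19 − 0.03125 = -19.03125 dB.

-19.03125 dB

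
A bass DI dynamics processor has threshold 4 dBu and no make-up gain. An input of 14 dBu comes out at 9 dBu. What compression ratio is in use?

Input overshoot = 14 − 4 = 10 dB; output overshoot = 9 − 4 = 5 dB.
Ratio = 10 / 5 = 2.

2:1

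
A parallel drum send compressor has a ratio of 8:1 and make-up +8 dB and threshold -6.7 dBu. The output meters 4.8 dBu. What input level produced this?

21.3 dBu

Stripping the +8 dB make-up gives -3.2 dBu at the gain stage.
That's 3.5 dB above the -6.7 dBu threshold.
Input overshoot = R × output overshoot = 28 dB → input = -6.7 + 28 = 21.3 dBu.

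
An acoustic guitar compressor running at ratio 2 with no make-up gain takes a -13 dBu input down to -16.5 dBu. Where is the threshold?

Gain reduction = -13 − (-16.5) = 3.5 dB; output overshoot = GR / (R − 1) = 3.5 / 1 = 3.5 dB.
Threshold = output − output overshoot = -16.5 − 3.5 = -20 dBu.

-20 dBu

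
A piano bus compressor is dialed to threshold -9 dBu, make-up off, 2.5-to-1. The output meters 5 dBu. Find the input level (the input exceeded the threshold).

26 dBu

Post-compression overshoot = 5 − (-9) = 14 dB.
Input overshoot = R × output overshoot = 35 dB → input = -9 + 35 = 26 dBu.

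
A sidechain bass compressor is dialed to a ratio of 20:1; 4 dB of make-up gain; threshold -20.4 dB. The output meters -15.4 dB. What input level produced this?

Stripping the +4 dB make-up gives -19.4 dB at the gain stage.
The compressed level sits -19.4 − (-20.4) = 1 dB over threshold.
Before 20:1 compression the overshoot was 1 × 20 = 20 dB, so input = -20.4 + 20 = -0.4 dB.

-0.4 dB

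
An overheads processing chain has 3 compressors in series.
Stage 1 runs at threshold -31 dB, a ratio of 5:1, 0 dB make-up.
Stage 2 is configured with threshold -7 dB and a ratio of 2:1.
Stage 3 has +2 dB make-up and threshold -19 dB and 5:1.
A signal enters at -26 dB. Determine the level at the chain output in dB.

Stage 1: 5 dB above -31 dB, reduced 5:1 to 1 dB above → -30 dB.
Stage 2: -30 dB ≤ -7 dB, so stage 2 doesn't engage; output -30 dB.
Stage 3: below threshold (-30 ≤ -19); passes unchanged; make-up brings it to -28 dB.

-28 dB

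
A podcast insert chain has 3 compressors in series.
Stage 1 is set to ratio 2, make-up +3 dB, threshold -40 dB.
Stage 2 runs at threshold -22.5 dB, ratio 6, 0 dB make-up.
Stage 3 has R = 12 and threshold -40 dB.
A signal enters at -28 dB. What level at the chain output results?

-39.25 dB

Stage 1: 12 dB above -40 dB, reduced 2:1 to 6 dB above → -34 dB; +3 dB make-up → -31 dB.
Stage 2: -31 dB ≤ -22.5 dB, so stage 2 doesn't engage; output -31 dB.
Stage 3: overshoot 9 dB → 9/12 = 0.75 dB → -39.25 dB.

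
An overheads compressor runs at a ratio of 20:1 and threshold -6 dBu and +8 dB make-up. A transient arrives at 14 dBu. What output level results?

Overshoot: 14 − (-6) = 20 dB.
20:1 compression reduces that to 20/20 = 1 dB over.
That puts the output at -5 dBu; make-up adds 8 dB, giving 3 dBu.

3 dBu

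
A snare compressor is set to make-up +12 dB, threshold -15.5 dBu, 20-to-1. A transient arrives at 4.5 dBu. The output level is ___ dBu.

-2.5 dBu

4.5 dBu sits 20 dB over threshold.
At 20:1 the overshoot is divided by 20, leaving 1 dB above threshold.
Output = -15.5 + 1 = -14.5 dBu; make-up adds 12 dB, giving -2.5 dBu.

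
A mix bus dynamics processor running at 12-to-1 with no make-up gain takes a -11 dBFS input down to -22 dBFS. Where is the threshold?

-23 dBFS

Input is 12 dB above T (since output overshoot × R = input overshoot: (-22 − T)·12 = -11 − T gives T = -23 dBFS).
Check: -23 + (-11 − (-23))/12 = -23 + 1 = -22 dBFS. ✓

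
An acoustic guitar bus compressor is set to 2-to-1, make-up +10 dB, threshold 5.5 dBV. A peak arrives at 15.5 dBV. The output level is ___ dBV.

The input is 10 dB above the 5.5 dBV threshold.
At 2:1 the overshoot is divided by 2, leaving 5 dB above threshold.
Output = 5.5 + 5 = 10.5 dBV; make-up adds 10 dB, giving 20.5 dBV.

20.5 dBV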